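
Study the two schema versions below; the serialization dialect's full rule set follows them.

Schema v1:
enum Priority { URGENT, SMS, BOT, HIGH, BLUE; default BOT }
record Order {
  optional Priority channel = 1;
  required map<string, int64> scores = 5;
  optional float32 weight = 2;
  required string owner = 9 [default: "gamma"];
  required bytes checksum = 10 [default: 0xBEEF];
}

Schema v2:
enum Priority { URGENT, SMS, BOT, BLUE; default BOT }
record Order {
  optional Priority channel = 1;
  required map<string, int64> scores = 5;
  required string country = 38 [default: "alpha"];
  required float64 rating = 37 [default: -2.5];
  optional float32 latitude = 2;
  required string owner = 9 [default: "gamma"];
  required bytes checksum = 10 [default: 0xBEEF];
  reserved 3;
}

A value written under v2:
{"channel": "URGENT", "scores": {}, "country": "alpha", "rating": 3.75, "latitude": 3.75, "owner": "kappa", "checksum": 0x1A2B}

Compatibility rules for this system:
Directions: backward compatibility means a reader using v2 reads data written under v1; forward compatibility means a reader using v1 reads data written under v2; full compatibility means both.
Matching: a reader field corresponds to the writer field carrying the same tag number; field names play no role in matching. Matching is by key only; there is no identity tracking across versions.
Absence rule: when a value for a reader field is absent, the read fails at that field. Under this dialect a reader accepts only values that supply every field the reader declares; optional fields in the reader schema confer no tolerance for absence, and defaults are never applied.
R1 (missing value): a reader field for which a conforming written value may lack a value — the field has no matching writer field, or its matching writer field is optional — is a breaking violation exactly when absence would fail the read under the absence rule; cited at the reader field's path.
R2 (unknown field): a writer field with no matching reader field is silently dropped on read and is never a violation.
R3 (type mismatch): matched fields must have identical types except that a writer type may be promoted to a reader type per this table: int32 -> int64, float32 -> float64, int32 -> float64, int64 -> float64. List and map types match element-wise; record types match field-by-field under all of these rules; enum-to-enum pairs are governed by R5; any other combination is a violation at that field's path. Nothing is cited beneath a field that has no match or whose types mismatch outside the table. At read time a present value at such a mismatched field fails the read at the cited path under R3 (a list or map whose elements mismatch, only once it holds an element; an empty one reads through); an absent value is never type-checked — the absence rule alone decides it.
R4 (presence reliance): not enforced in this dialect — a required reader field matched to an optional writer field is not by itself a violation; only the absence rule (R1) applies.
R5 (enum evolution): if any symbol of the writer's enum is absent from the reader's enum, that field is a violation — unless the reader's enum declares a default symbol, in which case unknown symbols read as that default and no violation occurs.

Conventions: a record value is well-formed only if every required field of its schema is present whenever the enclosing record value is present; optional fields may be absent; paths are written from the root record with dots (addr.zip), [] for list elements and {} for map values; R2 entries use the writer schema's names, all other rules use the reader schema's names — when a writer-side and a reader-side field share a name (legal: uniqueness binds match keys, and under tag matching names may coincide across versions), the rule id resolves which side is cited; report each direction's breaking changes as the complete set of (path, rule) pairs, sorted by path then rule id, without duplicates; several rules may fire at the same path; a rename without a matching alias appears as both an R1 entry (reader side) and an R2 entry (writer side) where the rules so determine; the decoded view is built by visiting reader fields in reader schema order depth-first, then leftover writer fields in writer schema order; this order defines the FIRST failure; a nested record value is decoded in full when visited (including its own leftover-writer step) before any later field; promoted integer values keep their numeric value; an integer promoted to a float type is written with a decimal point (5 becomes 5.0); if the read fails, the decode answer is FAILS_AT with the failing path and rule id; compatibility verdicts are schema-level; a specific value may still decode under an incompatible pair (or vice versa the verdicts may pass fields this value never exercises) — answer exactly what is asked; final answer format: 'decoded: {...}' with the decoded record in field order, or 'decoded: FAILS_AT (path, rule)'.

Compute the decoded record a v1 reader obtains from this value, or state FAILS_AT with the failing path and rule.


decoded: {"channel": "URGENT", "scores": {}, "weight": 3.75, "owner": "kappa", "checksum": 0x1A2B}

arrows below run writer -> reader for Order
migrating the Order value to v1:
  channel := "URGENT"
  scores := {}
  weight := 3.75 (from writer latitude)
  owner := "kappa"
  checksum := 0x1A2B
  writer country: unmatched, discarded
  writer rating: unmatched, discarded
  => decoded: {"channel": "URGENT", "scores": {}, "weight": 3.75, "owner": "kappa", "checksum": 0x1A2B}
diffs on Order not affecting the asked answer:
  renamed field weight to latitude in record Order -> affects the rule determinations only; this particular Order value decodes identically
  added field rating to record Order: required float64, tag 37, default -2.5 (in v2 it sits immediately before latitude) -> affects the rule determinations only; this particular Order value decodes identically
  enum Priority (field channel in record Order): symbol HIGH removed -> fires no rule on Order under this dialect and leaves the result unchanged
  added field country to record Order: required string, tag 38, default "alpha" (in v2 it sits immediately before latitude) -> affects the rule determinations only; this particular Order value decodes identically


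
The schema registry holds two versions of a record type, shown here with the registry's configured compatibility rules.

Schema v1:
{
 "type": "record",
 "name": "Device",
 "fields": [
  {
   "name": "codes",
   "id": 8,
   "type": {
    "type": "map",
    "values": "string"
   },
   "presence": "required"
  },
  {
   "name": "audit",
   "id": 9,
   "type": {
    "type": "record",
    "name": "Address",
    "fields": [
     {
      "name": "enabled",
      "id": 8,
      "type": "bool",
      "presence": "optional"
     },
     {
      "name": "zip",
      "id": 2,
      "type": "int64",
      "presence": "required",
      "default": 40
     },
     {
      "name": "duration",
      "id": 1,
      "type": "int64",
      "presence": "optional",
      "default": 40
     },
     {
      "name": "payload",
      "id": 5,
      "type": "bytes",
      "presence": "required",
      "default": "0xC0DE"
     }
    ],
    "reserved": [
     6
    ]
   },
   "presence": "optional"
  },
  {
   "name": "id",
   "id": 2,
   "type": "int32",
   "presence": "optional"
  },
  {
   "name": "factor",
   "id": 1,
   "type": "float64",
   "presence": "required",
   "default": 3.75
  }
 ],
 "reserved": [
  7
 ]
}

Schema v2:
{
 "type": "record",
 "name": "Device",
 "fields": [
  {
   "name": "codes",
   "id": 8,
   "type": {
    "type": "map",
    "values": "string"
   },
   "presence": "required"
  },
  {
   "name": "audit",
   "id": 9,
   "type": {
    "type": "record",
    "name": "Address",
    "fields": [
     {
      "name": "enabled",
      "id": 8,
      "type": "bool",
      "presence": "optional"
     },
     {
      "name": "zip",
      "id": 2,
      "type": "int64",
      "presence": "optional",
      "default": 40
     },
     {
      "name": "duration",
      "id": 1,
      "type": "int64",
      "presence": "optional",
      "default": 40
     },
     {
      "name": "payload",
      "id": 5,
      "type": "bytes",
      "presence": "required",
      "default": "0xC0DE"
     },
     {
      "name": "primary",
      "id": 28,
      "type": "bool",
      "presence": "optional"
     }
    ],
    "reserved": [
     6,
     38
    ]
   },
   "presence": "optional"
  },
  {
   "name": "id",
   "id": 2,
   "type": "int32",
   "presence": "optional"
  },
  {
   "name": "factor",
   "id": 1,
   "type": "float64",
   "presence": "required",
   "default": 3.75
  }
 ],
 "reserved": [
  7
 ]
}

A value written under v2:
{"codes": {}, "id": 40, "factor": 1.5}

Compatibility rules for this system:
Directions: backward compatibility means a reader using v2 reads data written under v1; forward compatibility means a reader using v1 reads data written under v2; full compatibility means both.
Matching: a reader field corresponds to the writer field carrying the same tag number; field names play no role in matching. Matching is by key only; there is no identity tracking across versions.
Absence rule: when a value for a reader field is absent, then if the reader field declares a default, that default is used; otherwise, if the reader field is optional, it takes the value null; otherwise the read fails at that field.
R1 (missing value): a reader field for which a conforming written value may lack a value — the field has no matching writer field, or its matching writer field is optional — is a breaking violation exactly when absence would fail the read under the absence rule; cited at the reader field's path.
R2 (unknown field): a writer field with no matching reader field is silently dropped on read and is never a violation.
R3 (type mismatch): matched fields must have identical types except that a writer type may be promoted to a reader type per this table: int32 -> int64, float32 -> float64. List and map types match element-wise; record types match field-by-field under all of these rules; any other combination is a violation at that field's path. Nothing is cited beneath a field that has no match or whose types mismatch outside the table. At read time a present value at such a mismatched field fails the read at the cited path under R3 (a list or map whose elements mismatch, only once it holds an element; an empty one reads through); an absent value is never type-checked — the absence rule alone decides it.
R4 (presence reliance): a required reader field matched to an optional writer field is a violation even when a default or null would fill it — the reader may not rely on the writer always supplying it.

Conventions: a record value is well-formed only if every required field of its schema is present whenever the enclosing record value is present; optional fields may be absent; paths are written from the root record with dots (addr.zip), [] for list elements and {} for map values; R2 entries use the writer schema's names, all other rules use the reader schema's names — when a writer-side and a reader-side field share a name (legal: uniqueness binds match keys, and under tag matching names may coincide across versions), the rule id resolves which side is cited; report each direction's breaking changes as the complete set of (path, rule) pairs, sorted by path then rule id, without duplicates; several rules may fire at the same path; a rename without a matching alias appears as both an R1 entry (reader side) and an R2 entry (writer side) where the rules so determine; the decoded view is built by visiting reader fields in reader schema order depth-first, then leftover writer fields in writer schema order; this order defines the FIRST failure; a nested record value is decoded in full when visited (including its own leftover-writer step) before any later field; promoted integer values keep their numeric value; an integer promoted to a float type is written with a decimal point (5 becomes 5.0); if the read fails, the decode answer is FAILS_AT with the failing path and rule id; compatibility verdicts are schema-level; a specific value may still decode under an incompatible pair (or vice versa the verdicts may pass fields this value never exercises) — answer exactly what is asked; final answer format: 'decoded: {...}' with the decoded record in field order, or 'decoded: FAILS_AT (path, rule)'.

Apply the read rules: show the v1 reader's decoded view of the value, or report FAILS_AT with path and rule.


decoded: {"codes": {}, "audit": null, "id": 40, "factor": 1.5}

arrows below run writer -> reader for Device
decode (reader v1):
  codes := {}
  audit := null (not supplied -> null)
  id := 40
  factor := 1.5
  => decoded: {"codes": {}, "audit": null, "id": 40, "factor": 1.5}
remaining Device differences; none change what is asked:
  field zip in record Address: required changed to optional -> schema-level compatibility only; this Device value's decode is unchanged
  added field primary to record Address: optional bool, tag 28 (in v2 it sits last) -> triggers nothing under the printed rules; the Device answer is the same either way


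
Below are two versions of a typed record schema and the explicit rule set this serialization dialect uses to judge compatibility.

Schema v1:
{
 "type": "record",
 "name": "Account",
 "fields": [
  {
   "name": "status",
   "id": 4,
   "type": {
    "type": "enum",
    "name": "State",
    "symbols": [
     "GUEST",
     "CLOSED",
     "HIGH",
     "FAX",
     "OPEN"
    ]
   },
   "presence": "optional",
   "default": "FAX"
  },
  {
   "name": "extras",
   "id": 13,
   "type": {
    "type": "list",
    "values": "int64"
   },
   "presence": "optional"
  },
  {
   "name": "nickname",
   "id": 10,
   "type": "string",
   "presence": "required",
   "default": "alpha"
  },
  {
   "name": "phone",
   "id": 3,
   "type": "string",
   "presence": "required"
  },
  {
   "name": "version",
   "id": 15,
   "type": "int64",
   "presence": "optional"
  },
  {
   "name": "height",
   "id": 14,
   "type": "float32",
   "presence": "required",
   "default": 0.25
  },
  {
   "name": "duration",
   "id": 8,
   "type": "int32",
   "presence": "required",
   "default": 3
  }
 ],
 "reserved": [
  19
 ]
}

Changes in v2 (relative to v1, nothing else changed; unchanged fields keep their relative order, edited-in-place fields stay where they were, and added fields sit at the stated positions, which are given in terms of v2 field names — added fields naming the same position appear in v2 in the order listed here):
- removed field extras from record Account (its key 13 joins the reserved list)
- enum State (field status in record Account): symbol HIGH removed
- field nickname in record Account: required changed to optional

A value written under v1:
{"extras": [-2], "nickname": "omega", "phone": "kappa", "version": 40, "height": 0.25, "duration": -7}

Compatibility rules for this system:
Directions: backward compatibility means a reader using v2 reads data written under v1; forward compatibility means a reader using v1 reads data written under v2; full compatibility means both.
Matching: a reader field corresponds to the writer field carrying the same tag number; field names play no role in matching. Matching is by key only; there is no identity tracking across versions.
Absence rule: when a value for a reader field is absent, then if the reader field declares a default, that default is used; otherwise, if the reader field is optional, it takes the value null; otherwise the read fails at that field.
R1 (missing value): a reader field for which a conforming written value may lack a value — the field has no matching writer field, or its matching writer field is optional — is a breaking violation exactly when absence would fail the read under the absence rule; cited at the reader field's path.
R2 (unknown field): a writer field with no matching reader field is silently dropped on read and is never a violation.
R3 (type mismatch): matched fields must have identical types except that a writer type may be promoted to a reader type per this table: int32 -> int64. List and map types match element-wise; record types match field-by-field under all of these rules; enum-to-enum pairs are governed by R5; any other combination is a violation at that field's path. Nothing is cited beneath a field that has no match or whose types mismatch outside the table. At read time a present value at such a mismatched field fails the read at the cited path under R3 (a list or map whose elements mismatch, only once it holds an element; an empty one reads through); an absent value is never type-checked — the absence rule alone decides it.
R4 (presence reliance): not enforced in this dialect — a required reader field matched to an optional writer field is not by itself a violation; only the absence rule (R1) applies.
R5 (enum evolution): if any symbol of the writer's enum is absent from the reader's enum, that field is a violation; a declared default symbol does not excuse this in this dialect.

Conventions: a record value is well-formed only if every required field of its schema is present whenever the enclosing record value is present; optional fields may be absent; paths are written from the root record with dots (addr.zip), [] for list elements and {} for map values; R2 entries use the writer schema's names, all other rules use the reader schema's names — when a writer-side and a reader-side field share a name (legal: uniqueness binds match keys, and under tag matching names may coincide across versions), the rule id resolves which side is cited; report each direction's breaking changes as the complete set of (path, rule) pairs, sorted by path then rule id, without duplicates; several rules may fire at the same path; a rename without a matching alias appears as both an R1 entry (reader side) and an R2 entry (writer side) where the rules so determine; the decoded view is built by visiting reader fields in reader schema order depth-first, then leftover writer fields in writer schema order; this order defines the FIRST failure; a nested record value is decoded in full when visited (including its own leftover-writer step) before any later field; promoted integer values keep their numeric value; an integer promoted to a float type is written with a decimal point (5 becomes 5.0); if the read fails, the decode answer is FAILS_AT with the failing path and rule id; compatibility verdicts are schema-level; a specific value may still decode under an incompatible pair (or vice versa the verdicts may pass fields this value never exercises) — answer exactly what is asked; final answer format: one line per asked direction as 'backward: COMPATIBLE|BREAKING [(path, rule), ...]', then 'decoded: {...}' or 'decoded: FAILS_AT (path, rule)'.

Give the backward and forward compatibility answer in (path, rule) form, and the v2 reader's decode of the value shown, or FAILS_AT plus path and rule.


backward: BREAKING [(status, R5)]; forward: COMPATIBLE []; decoded: {"status": "FAX", "nickname": "omega", "phone": "kappa", "version": 40, "height": 0.25, "duration": -7}

the writer's type comes first in each Account pair
backward analysis of Account with v2 as reader and v1 as writer:
  status: paired with writer status (State -> State; writer optional)
  nickname: paired with writer nickname (string -> string; writer required)
  phone: paired with writer phone (string -> string; writer required)
  version: paired with writer version (int64 -> int64; writer optional)
  height: paired with writer height (float32 -> float32; writer required)
  duration: paired with writer duration (int32 -> int32; writer required)
  writer field extras has no reader counterpart
  breaking: (status, R5)
  => backward: BREAKING (1)
forward analysis of Account with v1 as reader and v2 as writer:
  status: paired with writer status (State -> State; writer optional)
  extras: no writer-side match
  nickname: paired with writer nickname (string -> string; writer optional)
  phone: paired with writer phone (string -> string; writer required)
  version: paired with writer version (int64 -> int64; writer optional)
  height: paired with writer height (float32 -> float32; writer required)
  duration: paired with writer duration (int32 -> int32; writer required)
  => forward verdict for Account: COMPATIBLE, no violations
migrating the Account value to v2:
  status := "FAX" (absent -> default)
  nickname := "omega"
  phone := "kappa"
  version := 40
  height := 0.25
  duration := -7
  writer extras: unknown -> dropped
  => decoded: {"status": "FAX", "nickname": "omega", "phone": "kappa", "version": 40, "height": 0.25, "duration": -7}


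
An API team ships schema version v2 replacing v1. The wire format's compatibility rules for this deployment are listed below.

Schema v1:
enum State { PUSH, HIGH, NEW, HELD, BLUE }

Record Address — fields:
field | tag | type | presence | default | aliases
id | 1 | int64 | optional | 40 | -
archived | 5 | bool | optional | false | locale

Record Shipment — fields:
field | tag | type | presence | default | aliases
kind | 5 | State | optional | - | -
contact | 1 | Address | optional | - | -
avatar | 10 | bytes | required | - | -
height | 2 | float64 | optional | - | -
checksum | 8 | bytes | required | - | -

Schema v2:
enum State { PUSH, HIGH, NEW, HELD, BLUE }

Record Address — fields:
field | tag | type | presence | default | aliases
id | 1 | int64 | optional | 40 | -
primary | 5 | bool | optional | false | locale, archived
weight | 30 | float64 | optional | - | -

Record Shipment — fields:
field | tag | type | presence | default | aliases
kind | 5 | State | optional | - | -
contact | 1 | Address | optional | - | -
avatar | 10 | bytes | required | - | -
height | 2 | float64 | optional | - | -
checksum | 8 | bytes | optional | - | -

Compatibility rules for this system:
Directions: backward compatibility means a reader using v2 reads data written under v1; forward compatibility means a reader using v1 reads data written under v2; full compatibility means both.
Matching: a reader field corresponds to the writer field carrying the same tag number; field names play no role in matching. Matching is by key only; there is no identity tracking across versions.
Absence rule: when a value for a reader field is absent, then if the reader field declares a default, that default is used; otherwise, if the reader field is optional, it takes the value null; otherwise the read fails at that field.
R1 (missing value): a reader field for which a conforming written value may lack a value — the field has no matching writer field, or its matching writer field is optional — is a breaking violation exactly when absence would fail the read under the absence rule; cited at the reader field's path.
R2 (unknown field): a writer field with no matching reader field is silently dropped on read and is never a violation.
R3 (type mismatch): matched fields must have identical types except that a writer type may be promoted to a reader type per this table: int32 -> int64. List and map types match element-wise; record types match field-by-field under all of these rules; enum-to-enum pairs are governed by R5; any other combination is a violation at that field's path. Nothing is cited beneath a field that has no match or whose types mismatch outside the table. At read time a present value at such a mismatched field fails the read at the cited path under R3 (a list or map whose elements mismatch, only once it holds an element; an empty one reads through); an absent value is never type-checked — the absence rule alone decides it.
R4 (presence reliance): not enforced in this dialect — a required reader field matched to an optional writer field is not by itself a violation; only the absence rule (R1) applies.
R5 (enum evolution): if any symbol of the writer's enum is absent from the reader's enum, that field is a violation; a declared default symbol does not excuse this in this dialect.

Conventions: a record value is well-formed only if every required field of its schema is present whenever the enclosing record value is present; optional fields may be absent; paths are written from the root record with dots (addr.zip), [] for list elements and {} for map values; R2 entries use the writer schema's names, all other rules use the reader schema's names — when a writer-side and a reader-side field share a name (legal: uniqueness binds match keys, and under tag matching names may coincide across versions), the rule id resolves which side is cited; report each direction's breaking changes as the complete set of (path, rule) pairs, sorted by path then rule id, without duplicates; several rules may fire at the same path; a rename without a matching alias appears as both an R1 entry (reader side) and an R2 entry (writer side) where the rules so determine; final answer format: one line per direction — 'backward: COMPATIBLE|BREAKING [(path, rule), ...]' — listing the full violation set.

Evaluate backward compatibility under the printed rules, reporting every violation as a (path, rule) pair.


each type pair in Shipment: writer, then reader
checking backward for Shipment: reader v2 against writer v1:
  kind: State -> State, writer optional; from kind
  contact: Address -> Address, writer optional; from contact
  avatar: bytes -> bytes, writer required; from avatar
  height: float64 -> float64, writer optional; from height
  checksum: bytes -> bytes, writer required; from checksum
  contact.id: int64 -> int64, writer optional; from contact.id
  contact.primary: bool -> bool, writer optional; from contact.archived
  contact.weight: no writer match
  => backward verdict for Shipment: COMPATIBLE, no violations
the other Shipment changes do not affect what is asked:
  added field weight to record Address: optional float64, tag 30 (in v2 it sits last) -> fires no rule on Shipment, leaving the asked answer as it is
  field checksum in record Shipment: required changed to optional -> its effect on Shipment is confined to the forward direction, not asked
  renamed field archived to primary in record Address (alias archived declared on the renamed field) -> fires no rule on Shipment, leaving the asked answer as it is

backward: COMPATIBLE []


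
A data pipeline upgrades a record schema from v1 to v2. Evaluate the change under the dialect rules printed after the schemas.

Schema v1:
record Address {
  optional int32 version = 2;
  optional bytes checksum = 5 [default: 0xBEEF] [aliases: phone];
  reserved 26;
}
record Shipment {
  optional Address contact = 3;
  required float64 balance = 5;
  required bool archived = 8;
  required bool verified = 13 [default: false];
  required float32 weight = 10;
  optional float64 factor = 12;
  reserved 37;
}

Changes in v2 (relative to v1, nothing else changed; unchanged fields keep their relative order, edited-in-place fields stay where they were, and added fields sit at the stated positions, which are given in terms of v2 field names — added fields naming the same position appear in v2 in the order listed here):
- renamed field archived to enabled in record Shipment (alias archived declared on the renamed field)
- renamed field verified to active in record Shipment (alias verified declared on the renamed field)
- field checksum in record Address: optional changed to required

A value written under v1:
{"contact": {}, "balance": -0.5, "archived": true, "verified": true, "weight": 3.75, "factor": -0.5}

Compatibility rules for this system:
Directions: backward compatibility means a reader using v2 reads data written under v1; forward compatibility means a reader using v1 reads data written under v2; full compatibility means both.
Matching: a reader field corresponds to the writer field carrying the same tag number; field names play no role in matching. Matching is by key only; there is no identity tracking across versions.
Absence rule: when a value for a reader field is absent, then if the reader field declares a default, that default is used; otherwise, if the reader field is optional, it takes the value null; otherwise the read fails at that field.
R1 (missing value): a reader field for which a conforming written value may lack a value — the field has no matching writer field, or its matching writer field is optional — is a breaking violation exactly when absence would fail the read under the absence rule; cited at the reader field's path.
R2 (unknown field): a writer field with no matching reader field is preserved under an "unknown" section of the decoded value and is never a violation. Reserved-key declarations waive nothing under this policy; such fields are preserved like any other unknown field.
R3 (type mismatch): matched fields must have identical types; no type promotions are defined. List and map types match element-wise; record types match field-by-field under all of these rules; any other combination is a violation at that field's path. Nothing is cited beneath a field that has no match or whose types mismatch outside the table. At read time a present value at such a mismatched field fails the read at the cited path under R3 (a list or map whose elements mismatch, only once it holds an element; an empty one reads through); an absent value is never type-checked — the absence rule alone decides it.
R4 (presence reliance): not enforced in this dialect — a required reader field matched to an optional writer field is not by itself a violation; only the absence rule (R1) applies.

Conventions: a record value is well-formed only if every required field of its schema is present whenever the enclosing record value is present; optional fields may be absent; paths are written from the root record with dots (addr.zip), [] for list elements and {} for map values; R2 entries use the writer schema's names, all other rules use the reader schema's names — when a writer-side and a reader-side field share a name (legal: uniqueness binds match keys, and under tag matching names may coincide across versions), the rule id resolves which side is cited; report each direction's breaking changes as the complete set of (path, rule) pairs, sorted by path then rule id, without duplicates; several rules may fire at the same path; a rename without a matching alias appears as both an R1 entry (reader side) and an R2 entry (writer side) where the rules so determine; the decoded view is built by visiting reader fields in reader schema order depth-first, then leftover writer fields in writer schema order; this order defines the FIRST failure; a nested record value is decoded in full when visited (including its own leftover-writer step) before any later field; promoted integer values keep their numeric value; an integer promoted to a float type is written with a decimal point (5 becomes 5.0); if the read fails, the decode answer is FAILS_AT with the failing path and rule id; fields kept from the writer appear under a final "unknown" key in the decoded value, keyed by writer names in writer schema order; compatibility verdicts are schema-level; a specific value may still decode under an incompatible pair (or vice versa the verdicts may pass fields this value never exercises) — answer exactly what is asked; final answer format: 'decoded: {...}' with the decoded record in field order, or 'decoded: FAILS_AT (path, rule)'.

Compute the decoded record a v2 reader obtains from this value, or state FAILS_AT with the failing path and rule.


each type pair in Shipment: writer, then reader
decode walk for Shipment under reader schema v2:
  contact.version := null (not supplied -> null)
  contact.checksum := 0xBEEF (no value, default fills)
  balance := -0.5
  enabled := true (from writer archived)
  active := true (from writer verified)
  weight := 3.75
  factor := -0.5
  => decoded: {"contact": {"version": null, "checksum": 0xBEEF}, "balance": -0.5, "enabled": true, "active": true, "weight": 3.75, "factor": -0.5}
the rest of the Shipment diff is inert for this question:
  field checksum in record Address: optional changed to required -> fires no rule on Shipment under this dialect and leaves the result unchanged

decoded: {"contact": {"version": null, "checksum": 0xBEEF}, "balance": -0.5, "enabled": true, "active": true, "weight": 3.75, "factor": -0.5}


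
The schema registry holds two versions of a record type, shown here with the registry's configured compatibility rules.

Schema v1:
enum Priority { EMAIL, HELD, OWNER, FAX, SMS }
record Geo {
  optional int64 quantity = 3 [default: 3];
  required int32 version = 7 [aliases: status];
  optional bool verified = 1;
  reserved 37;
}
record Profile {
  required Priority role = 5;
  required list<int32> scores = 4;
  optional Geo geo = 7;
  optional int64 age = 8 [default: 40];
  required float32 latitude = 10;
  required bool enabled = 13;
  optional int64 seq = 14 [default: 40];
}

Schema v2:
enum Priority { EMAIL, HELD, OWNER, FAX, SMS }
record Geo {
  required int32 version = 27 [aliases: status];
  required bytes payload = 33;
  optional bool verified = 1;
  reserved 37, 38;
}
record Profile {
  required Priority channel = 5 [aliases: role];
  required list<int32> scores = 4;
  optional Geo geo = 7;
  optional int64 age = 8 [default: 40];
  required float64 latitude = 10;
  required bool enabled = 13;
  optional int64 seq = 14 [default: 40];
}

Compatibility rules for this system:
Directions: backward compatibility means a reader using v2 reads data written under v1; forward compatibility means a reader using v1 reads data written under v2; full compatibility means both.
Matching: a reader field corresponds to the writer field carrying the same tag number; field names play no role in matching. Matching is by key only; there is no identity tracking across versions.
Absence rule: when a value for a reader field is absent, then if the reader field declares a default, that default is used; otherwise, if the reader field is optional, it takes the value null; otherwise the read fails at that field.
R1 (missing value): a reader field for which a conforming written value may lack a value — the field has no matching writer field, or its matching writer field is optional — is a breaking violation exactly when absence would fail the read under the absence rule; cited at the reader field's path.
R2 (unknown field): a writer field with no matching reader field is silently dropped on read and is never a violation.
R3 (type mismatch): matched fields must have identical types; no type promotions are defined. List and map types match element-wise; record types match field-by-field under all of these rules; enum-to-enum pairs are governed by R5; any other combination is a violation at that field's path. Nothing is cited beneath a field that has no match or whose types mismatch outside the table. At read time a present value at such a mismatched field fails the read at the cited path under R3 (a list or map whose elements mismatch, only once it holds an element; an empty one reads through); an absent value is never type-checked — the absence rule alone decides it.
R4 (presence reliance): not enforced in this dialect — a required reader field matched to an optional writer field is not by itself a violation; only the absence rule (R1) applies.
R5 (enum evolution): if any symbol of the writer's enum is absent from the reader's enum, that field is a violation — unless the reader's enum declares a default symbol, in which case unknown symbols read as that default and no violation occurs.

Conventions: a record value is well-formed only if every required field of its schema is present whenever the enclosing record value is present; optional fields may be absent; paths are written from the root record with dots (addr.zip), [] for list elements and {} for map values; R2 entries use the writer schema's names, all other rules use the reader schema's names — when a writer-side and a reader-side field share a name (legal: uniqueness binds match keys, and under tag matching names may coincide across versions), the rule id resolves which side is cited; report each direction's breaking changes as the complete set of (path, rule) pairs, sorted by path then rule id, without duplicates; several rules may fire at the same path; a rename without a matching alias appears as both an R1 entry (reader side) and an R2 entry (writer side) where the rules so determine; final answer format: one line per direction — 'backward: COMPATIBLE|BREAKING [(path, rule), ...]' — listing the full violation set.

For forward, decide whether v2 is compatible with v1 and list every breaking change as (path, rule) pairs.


forward: BREAKING [(geo.version, R1), (latitude, R3)]

arrows below run writer -> reader for Profile
forward on Profile — v1 reading data written by v2:
  role: paired with writer channel (Priority -> Priority; writer required)
  scores: paired with writer scores (list<int32> -> list<int32>; writer required)
  geo: paired with writer geo (Geo -> Geo; writer optional)
  age: paired with writer age (int64 -> int64; writer optional)
  latitude: paired with writer latitude (float64 -> float32; writer required)
  enabled: paired with writer enabled (bool -> bool; writer required)
  seq: paired with writer seq (int64 -> int64; writer optional)
  geo.quantity: no writer-side match
  geo.version: no writer-side match
  geo.verified: paired with writer geo.verified (bool -> bool; writer optional)
  writer geo.version: unknown to reader
  writer geo.payload: unknown to reader
  rule R1 violated at geo.version
  rule R3 violated at latitude
  => forward: BREAKING (2)
diffs on Profile not affecting the asked answer:
  added field payload to record Geo: required bytes, tag 33 (in v2 it sits immediately before verified) -> fires only in the backward direction of Profile, which is not asked here
  removed field quantity from record Geo -> fires no rule on Profile, leaving the asked answer as it is
  renamed field role to channel in record Profile (alias role declared on the renamed field) -> fires no rule on Profile, leaving the asked answer as it is


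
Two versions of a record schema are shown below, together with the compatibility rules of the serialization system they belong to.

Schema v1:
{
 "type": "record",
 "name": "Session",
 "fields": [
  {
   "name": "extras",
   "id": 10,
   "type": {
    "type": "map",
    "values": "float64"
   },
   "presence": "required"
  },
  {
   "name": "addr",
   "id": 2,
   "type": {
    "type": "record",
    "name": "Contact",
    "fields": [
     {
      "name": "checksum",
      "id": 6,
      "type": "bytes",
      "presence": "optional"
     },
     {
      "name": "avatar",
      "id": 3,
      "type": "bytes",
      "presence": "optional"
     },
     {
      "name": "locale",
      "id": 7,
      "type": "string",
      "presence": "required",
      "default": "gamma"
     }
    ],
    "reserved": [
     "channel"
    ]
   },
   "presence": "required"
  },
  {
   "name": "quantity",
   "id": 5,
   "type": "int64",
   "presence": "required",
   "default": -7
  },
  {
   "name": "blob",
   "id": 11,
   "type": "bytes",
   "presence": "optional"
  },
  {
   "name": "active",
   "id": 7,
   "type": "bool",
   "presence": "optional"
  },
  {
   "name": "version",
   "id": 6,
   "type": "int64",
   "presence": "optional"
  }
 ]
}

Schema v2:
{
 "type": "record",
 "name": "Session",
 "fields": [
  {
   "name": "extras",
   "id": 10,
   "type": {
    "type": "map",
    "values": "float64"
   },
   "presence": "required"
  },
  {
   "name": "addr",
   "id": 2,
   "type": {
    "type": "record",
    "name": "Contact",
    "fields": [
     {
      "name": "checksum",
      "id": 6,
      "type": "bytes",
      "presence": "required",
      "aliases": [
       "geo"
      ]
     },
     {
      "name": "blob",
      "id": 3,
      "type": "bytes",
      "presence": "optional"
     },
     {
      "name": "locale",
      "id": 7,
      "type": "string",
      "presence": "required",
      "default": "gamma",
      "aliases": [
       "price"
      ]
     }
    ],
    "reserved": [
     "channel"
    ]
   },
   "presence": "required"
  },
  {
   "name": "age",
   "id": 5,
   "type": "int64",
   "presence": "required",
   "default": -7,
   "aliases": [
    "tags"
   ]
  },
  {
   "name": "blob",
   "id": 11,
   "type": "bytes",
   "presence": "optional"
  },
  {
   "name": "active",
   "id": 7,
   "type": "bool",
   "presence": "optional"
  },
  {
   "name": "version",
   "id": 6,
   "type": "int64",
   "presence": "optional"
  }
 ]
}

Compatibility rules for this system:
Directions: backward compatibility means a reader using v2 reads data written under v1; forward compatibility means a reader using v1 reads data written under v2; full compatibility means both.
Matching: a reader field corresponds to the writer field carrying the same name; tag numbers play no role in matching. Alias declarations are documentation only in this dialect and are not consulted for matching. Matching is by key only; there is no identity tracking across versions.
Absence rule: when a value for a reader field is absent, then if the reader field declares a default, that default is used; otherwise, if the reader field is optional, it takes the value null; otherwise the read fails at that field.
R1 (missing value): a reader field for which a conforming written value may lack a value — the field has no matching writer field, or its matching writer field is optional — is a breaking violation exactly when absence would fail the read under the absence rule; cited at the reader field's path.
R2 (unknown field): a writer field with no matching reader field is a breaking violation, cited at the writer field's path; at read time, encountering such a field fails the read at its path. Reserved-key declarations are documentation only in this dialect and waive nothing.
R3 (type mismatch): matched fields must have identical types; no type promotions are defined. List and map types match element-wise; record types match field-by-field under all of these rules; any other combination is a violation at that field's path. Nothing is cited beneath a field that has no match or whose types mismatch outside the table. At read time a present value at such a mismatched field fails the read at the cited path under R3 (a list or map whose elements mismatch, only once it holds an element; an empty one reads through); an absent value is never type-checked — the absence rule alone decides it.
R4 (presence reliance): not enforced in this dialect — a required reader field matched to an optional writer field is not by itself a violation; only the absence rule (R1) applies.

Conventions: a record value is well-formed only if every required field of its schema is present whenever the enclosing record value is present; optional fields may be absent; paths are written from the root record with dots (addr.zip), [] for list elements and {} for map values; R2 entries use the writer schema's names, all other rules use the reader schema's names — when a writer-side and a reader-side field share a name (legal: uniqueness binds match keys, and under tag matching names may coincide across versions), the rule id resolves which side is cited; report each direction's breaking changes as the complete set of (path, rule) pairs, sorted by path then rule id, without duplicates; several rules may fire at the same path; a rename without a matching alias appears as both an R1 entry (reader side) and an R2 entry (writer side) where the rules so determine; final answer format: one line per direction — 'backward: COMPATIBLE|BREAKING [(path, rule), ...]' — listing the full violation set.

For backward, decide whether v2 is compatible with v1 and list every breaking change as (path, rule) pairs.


arrows below run writer -> reader for Session
backward on Session — v2 reading data written by v1:
  extras <- extras (map<string, float64> -> map<string, float64>, writer required)
  addr <- addr (Contact -> Contact, writer required)
  no writer field matches reader age
  blob <- blob (bytes -> bytes, writer optional)
  active <- active (bool -> bool, writer optional)
  version <- version (int64 -> int64, writer optional)
  leftover writer field: quantity
  addr.checksum <- addr.checksum (bytes -> bytes, writer optional)
  no writer field matches reader addr.blob
  addr.locale <- addr.locale (string -> string, writer required)
  leftover writer field: addr.avatar
  R2 fires at addr.avatar
  R1 fires at addr.checksum
  R2 fires at quantity
  backward on Session therefore BREAKING (3)

backward: BREAKING [(addr.avatar, R2), (addr.checksum, R1), (quantity, R2)]
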